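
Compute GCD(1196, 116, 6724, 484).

4

gcd(1196, 116): 1196 = 10·116 + 36; 116 = 3·36 + 8; 36 = 4·8 + 4; 8 = 2·4 + 0 → 4
gcd(4, 6724): 6724 = 1681·4 + 0 → 4
gcd(4, 484): 484 = 121·4 + 0 → 4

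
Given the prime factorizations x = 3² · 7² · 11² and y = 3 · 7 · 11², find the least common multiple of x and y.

53361

max exponent per prime: 3² · 7² · 11² = 53361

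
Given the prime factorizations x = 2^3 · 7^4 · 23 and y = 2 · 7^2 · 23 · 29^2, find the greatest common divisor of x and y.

min exponent per shared prime: 2 · 7^2 · 23 = 2254

2254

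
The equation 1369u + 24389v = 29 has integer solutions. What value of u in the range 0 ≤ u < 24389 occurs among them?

Euclid: 24389 = 17·1369 + 1116; 1369 = 1·1116 + 253; 1116 = 4·253 + 104; 253 = 2·104 + 45; 104 = 2·45 + 14; 45 = 3·14 + 3; 14 = 4·3 + 2; 3 = 1·2 + 1; 2 = 2·1 + 0 → gcd = 1; 29 = 1·29.
Back-substitution yields 1369·(8676) + 24389·(-487) = 1, so one solution is u = 8676·29 = 251604, v = -487·29 = -14123.
Solutions in u differ by 24389/1 = 24389; the one in [0, 24389) is 251604 mod 24389 = 7714.

7714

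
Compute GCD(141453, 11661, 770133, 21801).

507

gcd(141453, 11661): 141453 = 12·11661 + 1521; 11661 = 7·1521 + 1014; 1521 = 1·1014 + 507; 1014 = 2·507 + 0 → 507
gcd(507, 770133): 770133 = 1519·507 + 0 → 507
gcd(507, 21801): 21801 = 43·507 + 0 → 507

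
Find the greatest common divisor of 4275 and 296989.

Euclid: 296989 = 69·4275 + 2014; 4275 = 2·2014 + 247; 2014 = 8·247 + 38; 247 = 6·38 + 19; 38 = 2·19 + 0. Last nonzero remainder: 19.

19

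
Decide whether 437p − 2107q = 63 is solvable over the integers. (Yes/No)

gcd(437, 2107): 2107 = 4·437 + 359; 437 = 1·359 + 78; 359 = 4·78 + 47; 78 = 1·47 + 31; 47 = 1·31 + 16; 31 = 1·16 + 15; 16 = 1·15 + 1; 15 = 15·1 + 0 → 1
1 divides 63, so a solution exists.

Yes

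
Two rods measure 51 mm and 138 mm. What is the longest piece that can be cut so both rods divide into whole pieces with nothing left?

Euclid: 138 = 2·51 + 36; 51 = 1·36 + 15; 36 = 2·15 + 6; 15 = 2·6 + 3; 6 = 2·3 + 0. Last nonzero remainder: 3.

3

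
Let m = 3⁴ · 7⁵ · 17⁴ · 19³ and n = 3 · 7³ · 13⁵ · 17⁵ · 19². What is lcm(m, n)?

max exponent per prime: 3⁴ · 7⁵ · 13⁵ · 17⁵ · 19³ = 4922632223231829386553

4922632223231829386553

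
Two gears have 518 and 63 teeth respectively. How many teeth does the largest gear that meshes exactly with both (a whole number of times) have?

7

518 = 2 · 7 · 37
63 = 3² · 7
Common: 7 = 7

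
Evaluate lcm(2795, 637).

136955

gcd first: 2795 = 4·637 + 247; 637 = 2·247 + 143; 247 = 1·143 + 104; 143 = 1·104 + 39; 104 = 2·39 + 26; 39 = 1·26 + 13; 26 = 2·13 + 0 → gcd = 13
lcm = 2795·637/gcd = 1780415/13 = 136955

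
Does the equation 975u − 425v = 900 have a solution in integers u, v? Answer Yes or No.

gcd(975, 425): 975 = 2·425 + 125; 425 = 3·125 + 50; 125 = 2·50 + 25; 50 = 2·25 + 0 → 25
25 divides 900, so a solution exists.

Yes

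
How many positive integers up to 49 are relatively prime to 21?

28

21 = 3·7. Inclusion–exclusion on these primes:
49 − ⌊49/3⌋ − ⌊49/7⌋ + ⌊49/21⌋ = 28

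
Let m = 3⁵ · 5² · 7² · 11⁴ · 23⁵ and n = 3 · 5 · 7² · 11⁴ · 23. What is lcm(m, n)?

max exponent per prime: 3⁵ · 5² · 7² · 11⁴ · 23⁵ = 28051254151368525

28051254151368525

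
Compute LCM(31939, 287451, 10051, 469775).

163466197425

31939 = 19 · 41²; 287451 = 3² · 19 · 41²; 10051 = 19 · 23²; 469775 = 5² · 19 · 23 · 43
lcm takes max exponent of each prime: 3² · 5² · 19 · 23² · 41² · 43 = 163466197425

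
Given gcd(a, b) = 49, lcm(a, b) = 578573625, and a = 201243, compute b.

140875

a·b = gcd·lcm = 49·578573625 = 28350107625, so b = 28350107625/201243 = 140875.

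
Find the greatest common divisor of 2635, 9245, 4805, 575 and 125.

2635 = 5 · 17 · 31; 9245 = 5 · 43²; 4805 = 5 · 31²; 575 = 5² · 23; 125 = 5³
gcd takes min exponent of each prime: 5 = 5

5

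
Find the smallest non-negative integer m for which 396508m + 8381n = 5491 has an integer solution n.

15

Reduce mod 8381: 396508m ≡ 5491 (mod 8381). With g = gcd(396508, 8381) = 289 dividing 5491, divide through: 1372m ≡ 19 (mod 29).
Since gcd(1372, 29) = 1, m ≡ 19·(1372)⁻¹ ≡ 15 (mod 29). Smallest non-negative: 15.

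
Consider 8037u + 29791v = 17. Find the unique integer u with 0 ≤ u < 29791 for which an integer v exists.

16684

gcd(8037, 29791) = 1 (Euclid: 29791 = 3·8037 + 5680; 8037 = 1·5680 + 2357; 5680 = 2·2357 + 966; 2357 = 2·966 + 425; 966 = 2·425 + 116; 425 = 3·116 + 77; 116 = 1·77 + 39; 77 = 1·39 + 38; 39 = 1·38 + 1; 38 = 38·1 + 0), and 1 | 17.
Extended Euclid: 8037·(-771) + 29791·(208) = 1. Scale by 17: u₀ = -13107.
General solution u = u₀ + 29791t; reducing mod 29791 gives u = 16684 (and v = -4501).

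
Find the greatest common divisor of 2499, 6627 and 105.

gcd(2499, 6627): 6627 = 2·2499 + 1629; 2499 = 1·1629 + 870; 1629 = 1·870 + 759; 870 = 1·759 + 111; 759 = 6·111 + 93; 111 = 1·93 + 18; 93 = 5·18 + 3; 18 = 6·3 + 0 → 3
gcd(3, 105): 105 = 35·3 + 0 → 3

3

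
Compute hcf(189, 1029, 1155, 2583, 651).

21

gcd(189, 1029): 1029 = 5·189 + 84; 189 = 2·84 + 21; 84 = 4·21 + 0 → 21
gcd(21, 1155): 1155 = 55·21 + 0 → 21
gcd(21, 2583): 2583 = 123·21 + 0 → 21
gcd(21, 651): 651 = 31·21 + 0 → 21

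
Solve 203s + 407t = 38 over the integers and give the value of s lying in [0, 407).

331

gcd(203, 407) = 1 (Euclid: 407 = 2·203 + 1; 203 = 203·1 + 0), and 1 | 38.
Extended Euclid: 203·(-2) + 407·(1) = 1. Scale by 38: s₀ = -76.
General solution s = s₀ + 407k; reducing mod 407 gives s = 331 (and t = -165).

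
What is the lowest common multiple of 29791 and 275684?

8212902044

gcd first: 275684 = 9·29791 + 7565; 29791 = 3·7565 + 7096; 7565 = 1·7096 + 469; 7096 = 15·469 + 61; 469 = 7·61 + 42; 61 = 1·42 + 19; 42 = 2·19 + 4; 19 = 4·4 + 3; 4 = 1·3 + 1; 3 = 3·1 + 0 → gcd = 1
lcm = 29791·275684/gcd = 8212902044/1 = 8212902044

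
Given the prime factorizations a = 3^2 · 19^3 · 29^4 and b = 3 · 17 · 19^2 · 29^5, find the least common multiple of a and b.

max exponent per prime: 3^2 · 17 · 19^3 · 29^5 = 21524953561623

21524953561623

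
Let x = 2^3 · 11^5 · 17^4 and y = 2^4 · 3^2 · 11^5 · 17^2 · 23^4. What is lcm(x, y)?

max exponent per prime: 2^4 · 3^2 · 11^5 · 17^4 · 23^4 = 542042010508206384

542042010508206384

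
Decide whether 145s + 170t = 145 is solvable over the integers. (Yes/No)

By Bézout, 145s + 170t = 145 has integer solutions iff gcd(145, 170) | 145.
Euclid: 170 = 1·145 + 25; 145 = 5·25 + 20; 25 = 1·20 + 5; 20 = 4·5 + 0. gcd = 5; 145 mod 5 = 0. Yes.

Yes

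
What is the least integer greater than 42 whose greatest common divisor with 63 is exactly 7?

49

Multiples of 7 above 42: 7·7, 7·8, … . Need the cofactor coprime to 63/7 = 9.
Checking s = 7, 8, … the first with gcd(s, 9) = 1 is s = 7, giving 49.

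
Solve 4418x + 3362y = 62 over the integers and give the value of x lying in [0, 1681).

gcd(4418, 3362) = 2 (Euclid: 4418 = 1·3362 + 1056; 3362 = 3·1056 + 194; 1056 = 5·194 + 86; 194 = 2·86 + 22; 86 = 3·22 + 20; 22 = 1·20 + 2; 20 = 10·2 + 0), and 2 | 62.
Extended Euclid: 4418·(-156) + 3362·(205) = 2. Scale by 31: x₀ = -4836.
General solution x = x₀ + 1681t; reducing mod 1681 gives x = 207 (and y = -272).

207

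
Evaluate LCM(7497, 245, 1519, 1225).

7497 = 3² · 7² · 17; 245 = 5 · 7²; 1519 = 7² · 31; 1225 = 5² · 7²
lcm takes max exponent of each prime: 3² · 5² · 7² · 17 · 31 = 5810175

5810175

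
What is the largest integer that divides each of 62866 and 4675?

Euclid: 62866 = 13·4675 + 2091; 4675 = 2·2091 + 493; 2091 = 4·493 + 119; 493 = 4·119 + 17; 119 = 7·17 + 0. Last nonzero remainder: 17.

17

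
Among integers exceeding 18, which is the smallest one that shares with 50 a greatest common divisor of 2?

gcd(a, 50) = 2 forces 2 | a; write a = 2s. Then gcd(2s, 2·25) = 2·gcd(s, 25), so need gcd(s, 25) = 1.
2s > 18 gives s ≥ 10. The least s ≥ 10 coprime to 25 is 11, so a = 2·11 = 22.

22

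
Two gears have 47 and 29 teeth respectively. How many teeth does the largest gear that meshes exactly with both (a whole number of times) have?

Euclid: 47 = 1·29 + 18; 29 = 1·18 + 11; 18 = 1·11 + 7; 11 = 1·7 + 4; 7 = 1·4 + 3; 4 = 1·3 + 1; 3 = 3·1 + 0. Last nonzero remainder: 1.

1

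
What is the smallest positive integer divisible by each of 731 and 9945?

427635

731 = 17 · 43; 9945 = 3² · 5 · 13 · 17
max exponents: 3² · 5 · 13 · 17 · 43 = 427635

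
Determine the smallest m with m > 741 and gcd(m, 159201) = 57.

912

159201 = 57·2793. Any m with gcd(m, 159201) = 57 is a multiple of 57, say 57s, with s coprime to 2793.
Need s > 741/57, so s ≥ 14. First s ≥ 14 with gcd(s, 2793) = 1 is s = 16. Thus m = 57·16 = 912.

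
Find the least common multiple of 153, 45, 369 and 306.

62730

lcm(153, 45) = 153·45/gcd = 6885/9 = 765
lcm(765, 369) = 765·369/gcd = 282285/9 = 31365
lcm(31365, 306) = 31365·306/gcd = 9597690/153 = 62730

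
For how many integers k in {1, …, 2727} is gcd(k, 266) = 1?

Prime factors of 266: 2, 7, 19. Count integers ≤ 2727 divisible by none of them.
By inclusion–exclusion: 2727 − ⌊2727/2⌋ − ⌊2727/7⌋ − ⌊2727/19⌋ + ⌊2727/14⌋ + ⌊2727/38⌋ + ⌊2727/133⌋ − ⌊2727/266⌋ = 1107.

1107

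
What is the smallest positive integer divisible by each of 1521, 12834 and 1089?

1521 = 3² · 13²; 12834 = 2 · 3² · 23 · 31; 1089 = 3² · 11²
lcm takes max exponent of each prime: 2 · 3² · 11² · 13² · 23 · 31 = 262442466

262442466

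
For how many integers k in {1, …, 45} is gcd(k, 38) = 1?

22

Prime factors of 38: 2, 19. Count integers ≤ 45 divisible by none of them.
By inclusion–exclusion: 45 − ⌊45/2⌋ − ⌊45/19⌋ + ⌊45/38⌋ = 22.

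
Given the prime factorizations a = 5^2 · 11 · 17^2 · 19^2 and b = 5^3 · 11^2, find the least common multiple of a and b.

1577976125

max exponent per prime: 5^3 · 11^2 · 17^2 · 19^2 = 1577976125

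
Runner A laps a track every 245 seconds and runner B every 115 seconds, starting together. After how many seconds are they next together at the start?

5635

gcd first: 245 = 2·115 + 15; 115 = 7·15 + 10; 15 = 1·10 + 5; 10 = 2·5 + 0 → gcd = 5
lcm = 245·115/gcd = 28175/5 = 5635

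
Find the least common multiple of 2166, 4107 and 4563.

lcm(2166, 4107) = 2166·4107/gcd = 8895762/3 = 2965254
lcm(2965254, 4563) = 2965254·4563/gcd = 13530454002/3 = 4510151334

4510151334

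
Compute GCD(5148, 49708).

4

5148 = 2² · 3² · 11 · 13
49708 = 2² · 17² · 43
Common: 2² = 4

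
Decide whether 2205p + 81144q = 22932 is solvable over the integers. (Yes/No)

gcd(2205, 81144): 81144 = 36·2205 + 1764; 2205 = 1·1764 + 441; 1764 = 4·441 + 0 → 441
441 divides 22932, so a solution exists.

Yes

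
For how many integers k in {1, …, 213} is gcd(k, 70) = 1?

70 = 2·5·7. Inclusion–exclusion on these primes:
213 − ⌊213/2⌋ − ⌊213/5⌋ − ⌊213/7⌋ + ⌊213/10⌋ + ⌊213/14⌋ + ⌊213/35⌋ − ⌊213/70⌋ = 74

74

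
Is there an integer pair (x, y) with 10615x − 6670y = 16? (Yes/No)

gcd(10615, 6670): 10615 = 1·6670 + 3945; 6670 = 1·3945 + 2725; 3945 = 1·2725 + 1220; 2725 = 2·1220 + 285; 1220 = 4·285 + 80; 285 = 3·80 + 45; 80 = 1·45 + 35; 45 = 1·35 + 10; 35 = 3·10 + 5; 10 = 2·5 + 0 → 5
5 does not divide 16, so a solution does not exist.

No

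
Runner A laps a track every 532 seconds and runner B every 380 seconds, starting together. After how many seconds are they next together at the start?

gcd first: 532 = 1·380 + 152; 380 = 2·152 + 76; 152 = 2·76 + 0 → gcd = 76
lcm = 532·380/gcd = 202160/76 = 2660

2660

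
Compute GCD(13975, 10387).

13

13975 = 5² · 13 · 43
10387 = 13 · 17 · 47
Common: 13 = 13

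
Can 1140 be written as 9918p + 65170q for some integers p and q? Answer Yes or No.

gcd(9918, 65170): 65170 = 6·9918 + 5662; 9918 = 1·5662 + 4256; 5662 = 1·4256 + 1406; 4256 = 3·1406 + 38; 1406 = 37·38 + 0 → 38
38 divides 1140, so a solution exists.

Yes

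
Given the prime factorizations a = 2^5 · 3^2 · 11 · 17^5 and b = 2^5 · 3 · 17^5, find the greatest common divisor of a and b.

min exponent per shared prime: 2^5 · 3 · 17^5 = 136306272

136306272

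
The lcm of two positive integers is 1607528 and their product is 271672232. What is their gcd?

From gcd × lcm = mn: gcd = 271672232 / 1607528 = 169.

169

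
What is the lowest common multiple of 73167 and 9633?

gcd first: 73167 = 7·9633 + 5736; 9633 = 1·5736 + 3897; 5736 = 1·3897 + 1839; 3897 = 2·1839 + 219; 1839 = 8·219 + 87; 219 = 2·87 + 45; 87 = 1·45 + 42; 45 = 1·42 + 3; 42 = 14·3 + 0 → gcd = 3
lcm = 73167·9633/gcd = 704817711/3 = 234939237

234939237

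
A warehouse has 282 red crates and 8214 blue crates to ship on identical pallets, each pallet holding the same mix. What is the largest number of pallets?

282 = 2 · 3 · 47
8214 = 2 · 3 · 37²
Common: 2 · 3 = 6

6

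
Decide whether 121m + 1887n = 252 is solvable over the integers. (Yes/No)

Yes

By Bézout, 121m + 1887n = 252 has integer solutions iff gcd(121, 1887) | 252.
Euclid: 1887 = 15·121 + 72; 121 = 1·72 + 49; 72 = 1·49 + 23; 49 = 2·23 + 3; 23 = 7·3 + 2; 3 = 1·2 + 1; 2 = 2·1 + 0. gcd = 1; 252 mod 1 = 0. Yes.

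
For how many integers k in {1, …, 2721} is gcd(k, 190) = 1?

1031

Prime factors of 190: 2, 5, 19. Count integers ≤ 2721 divisible by none of them.
By inclusion–exclusion: 2721 − ⌊2721/2⌋ − ⌊2721/5⌋ − ⌊2721/19⌋ + ⌊2721/10⌋ + ⌊2721/38⌋ + ⌊2721/95⌋ − ⌊2721/190⌋ = 1031.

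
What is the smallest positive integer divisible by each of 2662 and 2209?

gcd first: 2662 = 1·2209 + 453; 2209 = 4·453 + 397; 453 = 1·397 + 56; 397 = 7·56 + 5; 56 = 11·5 + 1; 5 = 5·1 + 0 → gcd = 1
lcm = 2662·2209/gcd = 5880358/1 = 5880358

5880358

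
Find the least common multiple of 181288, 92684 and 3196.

lcm(181288, 92684) = 181288·92684/gcd = 16802496992/68 = 247095544
lcm(247095544, 3196) = 247095544·3196/gcd = 789717358624/3196 = 247095544

247095544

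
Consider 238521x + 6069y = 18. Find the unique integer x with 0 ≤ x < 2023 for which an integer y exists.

524

Euclid: 238521 = 39·6069 + 1830; 6069 = 3·1830 + 579; 1830 = 3·579 + 93; 579 = 6·93 + 21; 93 = 4·21 + 9; 21 = 2·9 + 3; 9 = 3·3 + 0 → gcd = 3; 18 = 3·6.
Back-substitution yields 238521·(-587) + 6069·(23070) = 3, so one solution is x = -587·6 = -3522, y = 23070·6 = 138420.
Solutions in x differ by 6069/3 = 2023; the one in [0, 2023) is -3522 mod 2023 = 524.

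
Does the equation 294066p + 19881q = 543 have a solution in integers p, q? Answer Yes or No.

No

By Bézout, 294066p + 19881q = 543 has integer solutions iff gcd(294066, 19881) | 543.
Euclid: 294066 = 14·19881 + 15732; 19881 = 1·15732 + 4149; 15732 = 3·4149 + 3285; 4149 = 1·3285 + 864; 3285 = 3·864 + 693; 864 = 1·693 + 171; 693 = 4·171 + 9; 171 = 19·9 + 0. gcd = 9; 543 mod 9 = 3. No.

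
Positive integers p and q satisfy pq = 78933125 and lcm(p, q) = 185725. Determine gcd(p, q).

425

From gcd × lcm = pq: gcd = 78933125 / 185725 = 425.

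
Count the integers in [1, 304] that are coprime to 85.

230

Prime factors of 85: 5, 17. Count integers ≤ 304 divisible by none of them.
By inclusion–exclusion: 304 − ⌊304/5⌋ − ⌊304/17⌋ + ⌊304/85⌋ = 230.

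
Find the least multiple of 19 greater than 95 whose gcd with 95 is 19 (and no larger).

95 = 19·5. Any t with gcd(t, 95) = 19 is a multiple of 19, say 19s, with s coprime to 5.
Need s > 95/19, so s ≥ 6. First s ≥ 6 with gcd(s, 5) = 1 is s = 6. Thus t = 19·6 = 114.

114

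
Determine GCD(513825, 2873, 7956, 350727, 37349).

gcd(513825, 2873): 513825 = 178·2873 + 2431; 2873 = 1·2431 + 442; 2431 = 5·442 + 221; 442 = 2·221 + 0 → 221
gcd(221, 7956): 7956 = 36·221 + 0 → 221
gcd(221, 350727): 350727 = 1587·221 + 0 → 221
gcd(221, 37349): 37349 = 169·221 + 0 → 221

221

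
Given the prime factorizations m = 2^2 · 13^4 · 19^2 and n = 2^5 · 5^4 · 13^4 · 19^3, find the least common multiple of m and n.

3917997980000

max exponent per prime: 2^5 · 5^4 · 13^4 · 19^3 = 3917997980000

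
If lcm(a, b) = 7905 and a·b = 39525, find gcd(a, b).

From gcd × lcm = ab: gcd = 39525 / 7905 = 5.

5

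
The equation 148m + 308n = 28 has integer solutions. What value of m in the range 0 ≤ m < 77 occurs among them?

21

gcd(148, 308) = 4 (Euclid: 308 = 2·148 + 12; 148 = 12·12 + 4; 12 = 3·4 + 0), and 4 | 28.
Extended Euclid: 148·(25) + 308·(-12) = 4. Scale by 7: m₀ = 175.
General solution m = m₀ + 77t; reducing mod 77 gives m = 21 (and n = -10).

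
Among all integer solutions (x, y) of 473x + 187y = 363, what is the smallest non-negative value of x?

15

Euclid: 473 = 2·187 + 99; 187 = 1·99 + 88; 99 = 1·88 + 11; 88 = 8·11 + 0 → gcd = 11; 363 = 11·33.
Back-substitution yields 473·(2) + 187·(-5) = 11, so one solution is x = 2·33 = 66, y = -5·33 = -165.
Solutions in x differ by 187/11 = 17; the one in [0, 17) is 66 mod 17 = 15.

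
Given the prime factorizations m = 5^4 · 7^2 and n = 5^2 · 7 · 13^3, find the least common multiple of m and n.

67283125

max exponent per prime: 5^4 · 7^2 · 13^3 = 67283125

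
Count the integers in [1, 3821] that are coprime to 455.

2419

455 = 5·7·13. Inclusion–exclusion on these primes:
3821 − ⌊3821/5⌋ − ⌊3821/7⌋ − ⌊3821/13⌋ + ⌊3821/35⌋ + ⌊3821/65⌋ + ⌊3821/91⌋ − ⌊3821/455⌋ = 2419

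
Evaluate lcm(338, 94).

15886

338 = 2 · 13²; 94 = 2 · 47
max exponents: 2 · 13² · 47 = 15886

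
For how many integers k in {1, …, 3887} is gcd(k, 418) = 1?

1674

418 = 2·11·19. Inclusion–exclusion on these primes:
3887 − ⌊3887/2⌋ − ⌊3887/11⌋ − ⌊3887/19⌋ + ⌊3887/22⌋ + ⌊3887/38⌋ + ⌊3887/209⌋ − ⌊3887/418⌋ = 1674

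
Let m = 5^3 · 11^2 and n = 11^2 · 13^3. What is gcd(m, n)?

min exponent per shared prime: 11^2 = 121

121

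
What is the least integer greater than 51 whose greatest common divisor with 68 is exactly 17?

68 = 17·4. Any m with gcd(m, 68) = 17 is a multiple of 17, say 17s, with s coprime to 4.
Need s > 51/17, so s ≥ 4. First s ≥ 4 with gcd(s, 4) = 1 is s = 5. Thus m = 17·5 = 85.

85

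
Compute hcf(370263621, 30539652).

507

Euclid: 370263621 = 12·30539652 + 3787797; 30539652 = 8·3787797 + 237276; 3787797 = 15·237276 + 228657; 237276 = 1·228657 + 8619; 228657 = 26·8619 + 4563; 8619 = 1·4563 + 4056; 4563 = 1·4056 + 507; 4056 = 8·507 + 0. Last nonzero remainder: 507.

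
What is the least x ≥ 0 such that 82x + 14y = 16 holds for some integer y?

gcd(82, 14) = 2 (Euclid: 82 = 5·14 + 12; 14 = 1·12 + 2; 12 = 6·2 + 0), and 2 | 16.
Extended Euclid: 82·(-1) + 14·(6) = 2. Scale by 8: x₀ = -8.
General solution x = x₀ + 7t; reducing mod 7 gives x = 6 (and y = -34).

6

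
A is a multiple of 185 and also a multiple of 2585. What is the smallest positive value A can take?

95645

gcd first: 2585 = 13·185 + 180; 185 = 1·180 + 5; 180 = 36·5 + 0 → gcd = 5
lcm = 185·2585/gcd = 478225/5 = 95645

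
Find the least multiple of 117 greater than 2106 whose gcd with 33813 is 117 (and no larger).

2223

Multiples of 117 above 2106: 117·19, 117·20, … . Need the cofactor coprime to 33813/117 = 289.
Checking s = 19, 20, … the first with gcd(s, 289) = 1 is s = 19, giving 2223.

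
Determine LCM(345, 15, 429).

345 = 3 · 5 · 23; 15 = 3 · 5; 429 = 3 · 11 · 13
lcm takes max exponent of each prime: 3 · 5 · 11 · 13 · 23 = 49335

49335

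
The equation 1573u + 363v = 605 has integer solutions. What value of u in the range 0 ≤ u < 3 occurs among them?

2

Euclid: 1573 = 4·363 + 121; 363 = 3·121 + 0 → gcd = 121; 605 = 121·5.
Back-substitution yields 1573·(1) + 363·(-4) = 121, so one solution is u = 1·5 = 5, v = -4·5 = -20.
Solutions in u differ by 363/121 = 3; the one in [0, 3) is 5 mod 3 = 2.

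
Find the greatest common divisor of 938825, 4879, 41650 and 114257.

17

938825 = 5² · 17 · 47²; 4879 = 7 · 17 · 41; 41650 = 2 · 5² · 7² · 17; 114257 = 11 · 13 · 17 · 47
gcd takes min exponent of each prime: 17 = 17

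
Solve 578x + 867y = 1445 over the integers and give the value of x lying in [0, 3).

1

Euclid: 867 = 1·578 + 289; 578 = 2·289 + 0 → gcd = 289; 1445 = 289·5.
Back-substitution yields 578·(-1) + 867·(1) = 289, so one solution is x = -1·5 = -5, y = 1·5 = 5.
Solutions in x differ by 867/289 = 3; the one in [0, 3) is -5 mod 3 = 1.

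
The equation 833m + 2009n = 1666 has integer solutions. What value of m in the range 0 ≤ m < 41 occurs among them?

2

Reduce mod 2009: 833m ≡ 1666 (mod 2009). With g = gcd(833, 2009) = 49 dividing 1666, divide through: 17m ≡ 34 (mod 41).
Since gcd(17, 41) = 1, m ≡ 34·(17)⁻¹ ≡ 2 (mod 41). Smallest non-negative: 2.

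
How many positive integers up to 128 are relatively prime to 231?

Prime factors of 231: 3, 7, 11. Count integers ≤ 128 divisible by none of them.
By inclusion–exclusion: 128 − ⌊128/3⌋ − ⌊128/7⌋ − ⌊128/11⌋ + ⌊128/21⌋ + ⌊128/33⌋ + ⌊128/77⌋ − ⌊128/231⌋ = 67.

67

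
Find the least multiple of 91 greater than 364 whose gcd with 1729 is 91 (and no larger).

1729 = 91·19. Any k with gcd(k, 1729) = 91 is a multiple of 91, say 91s, with s coprime to 19.
Need s > 364/91, so s ≥ 5. First s ≥ 5 with gcd(s, 19) = 1 is s = 5. Thus k = 91·5 = 455.

455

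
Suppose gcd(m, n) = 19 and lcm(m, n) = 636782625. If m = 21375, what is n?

566029

m·n = gcd·lcm = 19·636782625 = 12098869875, so n = 12098869875/21375 = 566029.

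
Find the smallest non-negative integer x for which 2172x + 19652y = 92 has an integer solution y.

Reduce mod 19652: 2172x ≡ 92 (mod 19652). With g = gcd(2172, 19652) = 4 dividing 92, divide through: 543x ≡ 23 (mod 4913).
Since gcd(543, 4913) = 1, x ≡ 23·(543)⁻¹ ≡ 181 (mod 4913). Smallest non-negative: 181.

181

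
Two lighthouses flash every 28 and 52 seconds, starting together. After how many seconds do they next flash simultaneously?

364

gcd first: 52 = 1·28 + 24; 28 = 1·24 + 4; 24 = 6·4 + 0 → gcd = 4
lcm = 28·52/gcd = 1456/4 = 364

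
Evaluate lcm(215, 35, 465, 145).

215 = 5 · 43; 35 = 5 · 7; 465 = 3 · 5 · 31; 145 = 5 · 29
lcm takes max exponent of each prime: 3 · 5 · 7 · 29 · 31 · 43 = 4058985

4058985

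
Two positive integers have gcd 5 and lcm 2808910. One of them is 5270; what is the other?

2665

Using uv = gcd(u,v)·lcm(u,v) = 5·2808910 = 14044550, we get v = 14044550/5270 = 2665.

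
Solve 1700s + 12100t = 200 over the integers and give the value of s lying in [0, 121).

gcd(1700, 12100) = 100 (Euclid: 12100 = 7·1700 + 200; 1700 = 8·200 + 100; 200 = 2·100 + 0), and 100 | 200.
Extended Euclid: 1700·(57) + 12100·(-8) = 100. Scale by 2: s₀ = 114.
General solution s = s₀ + 121k; reducing mod 121 gives s = 114 (and t = -16).

114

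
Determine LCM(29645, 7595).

gcd first: 29645 = 3·7595 + 6860; 7595 = 1·6860 + 735; 6860 = 9·735 + 245; 735 = 3·245 + 0 → gcd = 245
lcm = 29645·7595/gcd = 225153775/245 = 918995

918995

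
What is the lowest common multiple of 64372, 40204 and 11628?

5210076564

64372 = 2² · 7 · 11² · 19; 40204 = 2² · 19 · 23²; 11628 = 2² · 3² · 17 · 19
lcm takes max exponent of each prime: 2² · 3² · 7 · 11² · 17 · 19 · 23² = 5210076564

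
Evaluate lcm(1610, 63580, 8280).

lcm(1610, 63580) = 1610·63580/gcd = 102363800/10 = 10236380
lcm(10236380, 8280) = 10236380·8280/gcd = 84757226400/460 = 184254840

184254840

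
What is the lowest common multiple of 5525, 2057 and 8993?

353649725

5525 = 5² · 13 · 17; 2057 = 11² · 17; 8993 = 17 · 23²
lcm takes max exponent of each prime: 5² · 11² · 13 · 17 · 23² = 353649725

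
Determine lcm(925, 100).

gcd first: 925 = 9·100 + 25; 100 = 4·25 + 0 → gcd = 25
lcm = 925·100/gcd = 92500/25 = 3700

3700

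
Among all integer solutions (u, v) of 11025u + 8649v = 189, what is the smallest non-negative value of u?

Euclid: 11025 = 1·8649 + 2376; 8649 = 3·2376 + 1521; 2376 = 1·1521 + 855; 1521 = 1·855 + 666; 855 = 1·666 + 189; 666 = 3·189 + 99; 189 = 1·99 + 90; 99 = 1·90 + 9; 90 = 10·9 + 0 → gcd = 9; 189 = 9·21.
Back-substitution yields 11025·(-91) + 8649·(116) = 9, so one solution is u = -91·21 = -1911, v = 116·21 = 2436.
Solutions in u differ by 8649/9 = 961; the one in [0, 961) is -1911 mod 961 = 11.

11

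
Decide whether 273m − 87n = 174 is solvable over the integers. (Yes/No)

gcd(273, 87): 273 = 3·87 + 12; 87 = 7·12 + 3; 12 = 4·3 + 0 → 3
3 divides 174, so a solution exists.

Yes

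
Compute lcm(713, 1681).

gcd first: 1681 = 2·713 + 255; 713 = 2·255 + 203; 255 = 1·203 + 52; 203 = 3·52 + 47; 52 = 1·47 + 5; 47 = 9·5 + 2; 5 = 2·2 + 1; 2 = 2·1 + 0 → gcd = 1
lcm = 713·1681/gcd = 1198553/1 = 1198553

1198553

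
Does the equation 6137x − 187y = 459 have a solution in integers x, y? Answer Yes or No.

gcd(6137, 187): 6137 = 32·187 + 153; 187 = 1·153 + 34; 153 = 4·34 + 17; 34 = 2·17 + 0 → 17
17 divides 459, so a solution exists.

Yes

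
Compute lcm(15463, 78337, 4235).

104693091965

15463 = 7 · 47²; 78337 = 7 · 19² · 31; 4235 = 5 · 7 · 11²
lcm takes max exponent of each prime: 5 · 7 · 11² · 19² · 31 · 47² = 104693091965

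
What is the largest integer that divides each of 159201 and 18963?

441

Euclid: 159201 = 8·18963 + 7497; 18963 = 2·7497 + 3969; 7497 = 1·3969 + 3528; 3969 = 1·3528 + 441; 3528 = 8·441 + 0. Last nonzero remainder: 441.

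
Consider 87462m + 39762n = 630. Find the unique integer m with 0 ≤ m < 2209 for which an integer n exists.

1613

Euclid: 87462 = 2·39762 + 7938; 39762 = 5·7938 + 72; 7938 = 110·72 + 18; 72 = 4·18 + 0 → gcd = 18; 630 = 18·35.
Back-substitution yields 87462·(551) + 39762·(-1212) = 18, so one solution is m = 551·35 = 19285, n = -1212·35 = -42420.
Solutions in m differ by 39762/18 = 2209; the one in [0, 2209) is 19285 mod 2209 = 1613.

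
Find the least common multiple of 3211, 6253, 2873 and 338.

3211 = 13² · 19; 6253 = 13² · 37; 2873 = 13² · 17; 338 = 2 · 13²
lcm takes max exponent of each prime: 2 · 13² · 17 · 19 · 37 = 4039438

4039438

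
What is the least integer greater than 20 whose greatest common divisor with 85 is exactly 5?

25

85 = 5·17. Any m with gcd(m, 85) = 5 is a multiple of 5, say 5s, with s coprime to 17.
Need s > 20/5, so s ≥ 5. First s ≥ 5 with gcd(s, 17) = 1 is s = 5. Thus m = 5·5 = 25.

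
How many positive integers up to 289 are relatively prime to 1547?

215

Prime factors of 1547: 7, 13, 17. Count integers ≤ 289 divisible by none of them.
By inclusion–exclusion: 289 − ⌊289/7⌋ − ⌊289/13⌋ − ⌊289/17⌋ + ⌊289/91⌋ + ⌊289/119⌋ + ⌊289/221⌋ − ⌊289/1547⌋ = 215.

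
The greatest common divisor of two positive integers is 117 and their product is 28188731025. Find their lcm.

Since gcd(p,q)·lcm(p,q) = pq, lcm = 28188731025/117 = 240929325.

240929325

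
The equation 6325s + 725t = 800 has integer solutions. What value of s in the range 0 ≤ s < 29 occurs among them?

25

Reduce mod 725: 6325s ≡ 800 (mod 725). With g = gcd(6325, 725) = 25 dividing 800, divide through: 253s ≡ 32 (mod 29).
Since gcd(253, 29) = 1, s ≡ 32·(253)⁻¹ ≡ 25 (mod 29). Smallest non-negative: 25.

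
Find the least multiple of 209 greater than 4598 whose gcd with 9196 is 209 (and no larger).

gcd(t, 9196) = 209 forces 209 | t; write t = 209s. Then gcd(209s, 209·44) = 209·gcd(s, 44), so need gcd(s, 44) = 1.
209s > 4598 gives s ≥ 23. The least s ≥ 23 coprime to 44 is 23, so t = 209·23 = 4807.

4807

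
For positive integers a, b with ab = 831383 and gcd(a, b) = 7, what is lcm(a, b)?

118769

For any two positive integers, gcd × lcm equals their product. Hence lcm = 831383 / 7 = 118769.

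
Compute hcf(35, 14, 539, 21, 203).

7

35 = 5 · 7; 14 = 2 · 7; 539 = 7² · 11; 21 = 3 · 7; 203 = 7 · 29
gcd takes min exponent of each prime: 7 = 7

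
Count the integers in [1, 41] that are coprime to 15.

Prime factors of 15: 3, 5. Count integers ≤ 41 divisible by none of them.
By inclusion–exclusion: 41 − ⌊41/3⌋ − ⌊41/5⌋ + ⌊41/15⌋ = 22.

22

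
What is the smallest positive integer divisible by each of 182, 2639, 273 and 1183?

182 = 2 · 7 · 13; 2639 = 7 · 13 · 29; 273 = 3 · 7 · 13; 1183 = 7 · 13²
lcm takes max exponent of each prime: 2 · 3 · 7 · 13² · 29 = 205842

205842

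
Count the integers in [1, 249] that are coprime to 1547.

186

1547 = 7·13·17. Inclusion–exclusion on these primes:
249 − ⌊249/7⌋ − ⌊249/13⌋ − ⌊249/17⌋ + ⌊249/91⌋ + ⌊249/119⌋ + ⌊249/221⌋ − ⌊249/1547⌋ = 186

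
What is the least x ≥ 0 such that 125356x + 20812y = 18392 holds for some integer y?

Reduce mod 20812: 125356x ≡ 18392 (mod 20812). With g = gcd(125356, 20812) = 484 dividing 18392, divide through: 259x ≡ 38 (mod 43).
Since gcd(259, 43) = 1, x ≡ 38·(259)⁻¹ ≡ 38 (mod 43). Smallest non-negative: 38.

38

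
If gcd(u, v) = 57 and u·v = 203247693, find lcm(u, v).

3565749

Since gcd(u,v)·lcm(u,v) = uv, lcm = 203247693/57 = 3565749.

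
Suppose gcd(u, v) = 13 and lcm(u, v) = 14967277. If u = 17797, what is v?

Using uv = gcd(u,v)·lcm(u,v) = 13·14967277 = 194574601, we get v = 194574601/17797 = 10933.

10933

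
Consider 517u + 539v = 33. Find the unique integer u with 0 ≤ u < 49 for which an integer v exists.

23

Reduce mod 539: 517u ≡ 33 (mod 539). With g = gcd(517, 539) = 11 dividing 33, divide through: 47u ≡ 3 (mod 49).
Since gcd(47, 49) = 1, u ≡ 3·(47)⁻¹ ≡ 23 (mod 49). Smallest non-negative: 23.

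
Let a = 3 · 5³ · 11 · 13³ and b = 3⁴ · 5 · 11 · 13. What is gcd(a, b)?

min exponent per shared prime: 3 · 5 · 11 · 13 = 2145

2145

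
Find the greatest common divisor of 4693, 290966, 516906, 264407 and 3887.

4693 = 13 · 19²; 290966 = 2 · 13 · 19² · 31; 516906 = 2 · 3² · 13 · 47²; 264407 = 11 · 13 · 43²; 3887 = 13² · 23
gcd takes min exponent of each prime: 13 = 13

13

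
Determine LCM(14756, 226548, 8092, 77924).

182209611276

14756 = 2² · 7 · 17 · 31; 226548 = 2² · 3² · 7 · 29 · 31; 8092 = 2² · 7 · 17²; 77924 = 2² · 7 · 11² · 23
lcm takes max exponent of each prime: 2² · 3² · 7 · 11² · 17² · 23 · 29 · 31 = 182209611276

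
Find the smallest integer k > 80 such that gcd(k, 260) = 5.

85

Multiples of 5 above 80: 5·17, 5·18, … . Need the cofactor coprime to 260/5 = 52.
Checking s = 17, 18, … the first with gcd(s, 52) = 1 is s = 17, giving 85.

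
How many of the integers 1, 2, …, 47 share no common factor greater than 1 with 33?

29

33 = 3·11. Inclusion–exclusion on these primes:
47 − ⌊47/3⌋ − ⌊47/11⌋ + ⌊47/33⌋ = 29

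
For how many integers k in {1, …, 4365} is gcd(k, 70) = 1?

1496

Prime factors of 70: 2, 5, 7. Count integers ≤ 4365 divisible by none of them.
By inclusion–exclusion: 4365 − ⌊4365/2⌋ − ⌊4365/5⌋ − ⌊4365/7⌋ + ⌊4365/10⌋ + ⌊4365/14⌋ + ⌊4365/35⌋ − ⌊4365/70⌋ = 1496.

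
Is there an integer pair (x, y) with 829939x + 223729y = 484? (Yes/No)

Yes

gcd(829939, 223729): 829939 = 3·223729 + 158752; 223729 = 1·158752 + 64977; 158752 = 2·64977 + 28798; 64977 = 2·28798 + 7381; 28798 = 3·7381 + 6655; 7381 = 1·6655 + 726; 6655 = 9·726 + 121; 726 = 6·121 + 0 → 121
121 divides 484, so a solution exists.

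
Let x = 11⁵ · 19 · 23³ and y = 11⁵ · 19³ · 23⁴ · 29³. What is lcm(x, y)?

7539274681267650541

max exponent per prime: 11⁵ · 19³ · 23⁴ · 29³ = 7539274681267650541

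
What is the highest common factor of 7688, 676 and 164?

4

7688 = 2³ · 31²; 676 = 2² · 13²; 164 = 2² · 41
gcd takes min exponent of each prime: 2² = 4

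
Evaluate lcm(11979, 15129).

gcd first: 15129 = 1·11979 + 3150; 11979 = 3·3150 + 2529; 3150 = 1·2529 + 621; 2529 = 4·621 + 45; 621 = 13·45 + 36; 45 = 1·36 + 9; 36 = 4·9 + 0 → gcd = 9
lcm = 11979·15129/gcd = 181230291/9 = 20136699

20136699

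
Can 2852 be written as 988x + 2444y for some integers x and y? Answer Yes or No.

No

gcd(988, 2444): 2444 = 2·988 + 468; 988 = 2·468 + 52; 468 = 9·52 + 0 → 52
52 does not divide 2852, so a solution does not exist.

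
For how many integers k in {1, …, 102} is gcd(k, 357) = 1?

357 = 3·7·17. Inclusion–exclusion on these primes:
102 − ⌊102/3⌋ − ⌊102/7⌋ − ⌊102/17⌋ + ⌊102/21⌋ + ⌊102/51⌋ + ⌊102/119⌋ − ⌊102/357⌋ = 54

54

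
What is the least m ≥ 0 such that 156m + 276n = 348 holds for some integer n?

4

Euclid: 276 = 1·156 + 120; 156 = 1·120 + 36; 120 = 3·36 + 12; 36 = 3·12 + 0 → gcd = 12; 348 = 12·29.
Back-substitution yields 156·(-7) + 276·(4) = 12, so one solution is m = -7·29 = -203, n = 4·29 = 116.
Solutions in m differ by 276/12 = 23; the one in [0, 23) is -203 mod 23 = 4.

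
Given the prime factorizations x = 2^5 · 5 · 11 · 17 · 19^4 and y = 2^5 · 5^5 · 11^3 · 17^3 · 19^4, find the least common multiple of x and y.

85219547416300000

max exponent per prime: 2^5 · 5^5 · 11^3 · 17^3 · 19^4 = 85219547416300000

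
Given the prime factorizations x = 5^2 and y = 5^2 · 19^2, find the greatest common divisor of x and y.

25

min exponent per shared prime: 5^2 = 25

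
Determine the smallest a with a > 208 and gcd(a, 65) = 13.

gcd(a, 65) = 13 forces 13 | a; write a = 13s. Then gcd(13s, 13·5) = 13·gcd(s, 5), so need gcd(s, 5) = 1.
13s > 208 gives s ≥ 17. The least s ≥ 17 coprime to 5 is 17, so a = 13·17 = 221.

221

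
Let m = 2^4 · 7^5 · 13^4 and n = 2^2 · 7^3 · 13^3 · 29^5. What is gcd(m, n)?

3014284

min exponent per shared prime: 2^2 · 7^3 · 13^3 = 3014284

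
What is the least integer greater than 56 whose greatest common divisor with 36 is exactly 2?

58

gcd(m, 36) = 2 forces 2 | m; write m = 2s. Then gcd(2s, 2·18) = 2·gcd(s, 18), so need gcd(s, 18) = 1.
2s > 56 gives s ≥ 29. The least s ≥ 29 coprime to 18 is 29, so m = 2·29 = 58.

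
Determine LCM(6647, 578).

6647 = 17² · 23; 578 = 2 · 17²
max exponents: 2 · 17² · 23 = 13294

13294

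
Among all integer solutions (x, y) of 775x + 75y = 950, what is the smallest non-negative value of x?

2

Euclid: 775 = 10·75 + 25; 75 = 3·25 + 0 → gcd = 25; 950 = 25·38.
Back-substitution yields 775·(1) + 75·(-10) = 25, so one solution is x = 1·38 = 38, y = -10·38 = -380.
Solutions in x differ by 75/25 = 3; the one in [0, 3) is 38 mod 3 = 2.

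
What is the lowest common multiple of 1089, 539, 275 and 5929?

1334025

1089 = 3² · 11²; 539 = 7² · 11; 275 = 5² · 11; 5929 = 7² · 11²
lcm takes max exponent of each prime: 3² · 5² · 7² · 11² = 1334025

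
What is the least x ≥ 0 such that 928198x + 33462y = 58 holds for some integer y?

4963

Euclid: 928198 = 27·33462 + 24724; 33462 = 1·24724 + 8738; 24724 = 2·8738 + 7248; 8738 = 1·7248 + 1490; 7248 = 4·1490 + 1288; 1490 = 1·1288 + 202; 1288 = 6·202 + 76; 202 = 2·76 + 50; 76 = 1·50 + 26; 50 = 1·26 + 24; 26 = 1·24 + 2; 24 = 12·2 + 0 → gcd = 2; 58 = 2·29.
Back-substitution yields 928198·(1325) + 33462·(-36754) = 2, so one solution is x = 1325·29 = 38425, y = -36754·29 = -1065866.
Solutions in x differ by 33462/2 = 16731; the one in [0, 16731) is 38425 mod 16731 = 4963.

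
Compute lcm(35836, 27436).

35836 = 2² · 17² · 31; 27436 = 2² · 19³
max exponents: 2² · 17² · 19³ · 31 = 245799124

245799124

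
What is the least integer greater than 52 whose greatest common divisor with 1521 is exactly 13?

Multiples of 13 above 52: 13·5, 13·6, … . Need the cofactor coprime to 1521/13 = 117.
Checking s = 5, 6, … the first with gcd(s, 117) = 1 is s = 5, giving 65.

65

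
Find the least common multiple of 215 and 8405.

361415

gcd first: 8405 = 39·215 + 20; 215 = 10·20 + 15; 20 = 1·15 + 5; 15 = 3·5 + 0 → gcd = 5
lcm = 215·8405/gcd = 1807075/5 = 361415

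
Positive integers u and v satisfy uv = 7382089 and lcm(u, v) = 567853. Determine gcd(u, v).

13

gcd·lcm = product, so gcd = 7382089/567853 = 13.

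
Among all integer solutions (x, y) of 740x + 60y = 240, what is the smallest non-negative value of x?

0

Reduce mod 60: 740x ≡ 240 (mod 60). With g = gcd(740, 60) = 20 dividing 240, divide through: 37x ≡ 12 (mod 3).
Since gcd(37, 3) = 1, x ≡ 12·(37)⁻¹ ≡ 0 (mod 3). Smallest non-negative: 0.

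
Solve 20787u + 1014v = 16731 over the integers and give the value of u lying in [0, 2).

1

Reduce mod 1014: 20787u ≡ 16731 (mod 1014). With g = gcd(20787, 1014) = 507 dividing 16731, divide through: 41u ≡ 33 (mod 2).
Since gcd(41, 2) = 1, u ≡ 33·(41)⁻¹ ≡ 1 (mod 2). Smallest non-negative: 1.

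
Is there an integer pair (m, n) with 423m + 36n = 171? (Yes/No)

By Bézout, 423m + 36n = 171 has integer solutions iff gcd(423, 36) | 171.
Euclid: 423 = 11·36 + 27; 36 = 1·27 + 9; 27 = 3·9 + 0. gcd = 9; 171 mod 9 = 0. Yes.

Yes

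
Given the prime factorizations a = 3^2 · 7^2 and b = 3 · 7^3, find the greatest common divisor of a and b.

min exponent per shared prime: 3 · 7^2 = 147

147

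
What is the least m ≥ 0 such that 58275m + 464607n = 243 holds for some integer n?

31500

Reduce mod 464607: 58275m ≡ 243 (mod 464607). With g = gcd(58275, 464607) = 9 dividing 243, divide through: 6475m ≡ 27 (mod 51623).
Since gcd(6475, 51623) = 1, m ≡ 27·(6475)⁻¹ ≡ 31500 (mod 51623). Smallest non-negative: 31500.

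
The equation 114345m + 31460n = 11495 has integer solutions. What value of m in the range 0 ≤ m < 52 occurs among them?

Reduce mod 31460: 114345m ≡ 11495 (mod 31460). With g = gcd(114345, 31460) = 605 dividing 11495, divide through: 189m ≡ 19 (mod 52).
Since gcd(189, 52) = 1, m ≡ 19·(189)⁻¹ ≡ 51 (mod 52). Smallest non-negative: 51.

51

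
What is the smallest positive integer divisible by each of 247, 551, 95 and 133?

247 = 13 · 19; 551 = 19 · 29; 95 = 5 · 19; 133 = 7 · 19
lcm takes max exponent of each prime: 5 · 7 · 13 · 19 · 29 = 250705

250705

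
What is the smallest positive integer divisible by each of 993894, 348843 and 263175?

692470797150

993894 = 2 · 3 · 11² · 37²; 348843 = 3 · 11² · 31²; 263175 = 3 · 5² · 11² · 29
lcm takes max exponent of each prime: 2 · 3 · 5² · 11² · 29 · 31² · 37² = 692470797150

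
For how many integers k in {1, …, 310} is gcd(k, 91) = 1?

Prime factors of 91: 7, 13. Count integers ≤ 310 divisible by none of them.
By inclusion–exclusion: 310 − ⌊310/7⌋ − ⌊310/13⌋ + ⌊310/91⌋ = 246.

246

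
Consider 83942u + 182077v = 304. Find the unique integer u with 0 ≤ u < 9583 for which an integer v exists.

7184

Reduce mod 182077: 83942u ≡ 304 (mod 182077). With g = gcd(83942, 182077) = 19 dividing 304, divide through: 4418u ≡ 16 (mod 9583).
Since gcd(4418, 9583) = 1, u ≡ 16·(4418)⁻¹ ≡ 7184 (mod 9583). Smallest non-negative: 7184.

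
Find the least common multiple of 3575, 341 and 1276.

12855700

3575 = 5² · 11 · 13; 341 = 11 · 31; 1276 = 2² · 11 · 29
lcm takes max exponent of each prime: 2² · 5² · 11 · 13 · 29 · 31 = 12855700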